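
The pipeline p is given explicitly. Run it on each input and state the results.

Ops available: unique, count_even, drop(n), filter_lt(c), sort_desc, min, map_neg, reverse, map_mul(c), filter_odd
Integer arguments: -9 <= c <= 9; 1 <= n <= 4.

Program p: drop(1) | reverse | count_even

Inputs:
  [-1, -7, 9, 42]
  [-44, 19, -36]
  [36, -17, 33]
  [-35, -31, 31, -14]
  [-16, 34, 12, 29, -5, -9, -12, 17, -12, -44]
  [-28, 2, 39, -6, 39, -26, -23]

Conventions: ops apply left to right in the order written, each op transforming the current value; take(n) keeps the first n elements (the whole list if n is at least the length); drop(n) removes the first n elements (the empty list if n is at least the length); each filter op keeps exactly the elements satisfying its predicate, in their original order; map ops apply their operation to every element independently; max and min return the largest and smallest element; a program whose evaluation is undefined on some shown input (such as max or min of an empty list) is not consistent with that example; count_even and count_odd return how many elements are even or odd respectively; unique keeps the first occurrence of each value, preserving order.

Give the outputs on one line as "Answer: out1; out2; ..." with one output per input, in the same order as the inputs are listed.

Execution, op by op:
  [-1, -7, 9, 42] -> [-7, 9, 42] -> [42, 9, -7] -> 1
  [-44, 19, -36] -> [19, -36] -> [-36, 19] -> 1
  [36, -17, 33] -> [-17, 33] -> [33, -17] -> 0
  [-35, -31, 31, -14] -> [-31, 31, -14] -> [-14, 31, -31] -> 1
  [-16, 34, 12, 29, -5, -9, -12, 17, -12, -44] -> [34, 12, 29, -5, -9, -12, 17, -12, -44] -> [-44, -12, 17, -12, -9, -5, 29, 12, 34] -> 5
  [-28, 2, 39, -6, 39, -26, -23] -> [2, 39, -6, 39, -26, -23] -> [-23, -26, 39, -6, 39, 2] -> 3

1; 1; 0; 1; 5; 3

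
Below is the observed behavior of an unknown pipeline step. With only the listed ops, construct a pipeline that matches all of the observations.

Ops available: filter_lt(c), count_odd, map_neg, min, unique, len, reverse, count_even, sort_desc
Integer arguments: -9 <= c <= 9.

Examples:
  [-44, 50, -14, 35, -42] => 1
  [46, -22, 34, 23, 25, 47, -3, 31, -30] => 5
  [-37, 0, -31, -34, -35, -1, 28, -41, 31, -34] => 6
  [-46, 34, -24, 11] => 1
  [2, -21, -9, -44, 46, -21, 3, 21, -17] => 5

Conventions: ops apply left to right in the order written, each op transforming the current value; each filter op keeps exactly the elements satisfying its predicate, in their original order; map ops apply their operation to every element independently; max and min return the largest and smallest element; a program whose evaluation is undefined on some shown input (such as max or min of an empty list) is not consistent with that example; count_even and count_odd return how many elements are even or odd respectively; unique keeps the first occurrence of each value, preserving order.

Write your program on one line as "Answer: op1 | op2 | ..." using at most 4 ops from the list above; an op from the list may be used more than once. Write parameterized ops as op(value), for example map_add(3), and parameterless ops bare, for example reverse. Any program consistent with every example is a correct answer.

unique | sort_desc | map_neg | count_odd

Check, running the answer program on each example:
  [-44, 50, -14, 35, -42] -> [-44, 50, -14, 35, -42] -> [50, 35, -14, -42, -44] -> [-50, -35, 14, 42, 44] -> 1
  [46, -22, 34, 23, 25, 47, -3, 31, -30] -> [46, -22, 34, 23, 25, 47, -3, 31, -30] -> [47, 46, 34, 31, 25, 23, -3, -22, -30] -> [-47, -46, -34, -31, -25, -23, 3, 22, 30] -> 5
  [-37, 0, -31, -34, -35, -1, 28, -41, 31, -34] -> [-37, 0, -31, -34, -35, -1, 28, -41, 31] -> [31, 28, 0, -1, -31, -34, -35, -37, -41] -> [-31, -28, 0, 1, 31, 34, 35, 37, 41] -> 6
  [-46, 34, -24, 11] -> [-46, 34, -24, 11] -> [34, 11, -24, -46] -> [-34, -11, 24, 46] -> 1
  [2, -21, -9, -44, 46, -21, 3, 21, -17] -> [2, -21, -9, -44, 46, 3, 21, -17] -> [46, 21, 3, 2, -9, -17, -21, -44] -> [-46, -21, -3, -2, 9, 17, 21, 44] -> 5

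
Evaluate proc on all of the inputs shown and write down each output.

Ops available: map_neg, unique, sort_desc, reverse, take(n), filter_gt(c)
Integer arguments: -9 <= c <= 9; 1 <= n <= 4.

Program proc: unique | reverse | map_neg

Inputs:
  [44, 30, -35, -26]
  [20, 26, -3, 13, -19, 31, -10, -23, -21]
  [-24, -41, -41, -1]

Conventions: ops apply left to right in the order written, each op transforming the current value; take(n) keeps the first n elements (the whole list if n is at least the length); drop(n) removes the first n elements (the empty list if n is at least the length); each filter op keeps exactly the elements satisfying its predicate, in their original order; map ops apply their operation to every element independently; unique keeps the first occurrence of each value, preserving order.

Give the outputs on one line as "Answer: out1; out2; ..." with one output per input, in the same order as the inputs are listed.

Execution, op by op:
  [44, 30, -35, -26] -> [44, 30, -35, -26] -> [-26, -35, 30, 44] -> [26, 35, -30, -44]
  [20, 26, -3, 13, -19, 31, -10, -23, -21] -> [20, 26, -3, 13, -19, 31, -10, -23, -21] -> [-21, -23, -10, 31, -19, 13, -3, 26, 20] -> [21, 23, 10, -31, 19, -13, 3, -26, -20]
  [-24, -41, -41, -1] -> [-24, -41, -1] -> [-1, -41, -24] -> [1, 41, 24]

[26, 35, -30, -44]; [21, 23, 10, -31, 19, -13, 3, -26, -20]; [1, 41, 24]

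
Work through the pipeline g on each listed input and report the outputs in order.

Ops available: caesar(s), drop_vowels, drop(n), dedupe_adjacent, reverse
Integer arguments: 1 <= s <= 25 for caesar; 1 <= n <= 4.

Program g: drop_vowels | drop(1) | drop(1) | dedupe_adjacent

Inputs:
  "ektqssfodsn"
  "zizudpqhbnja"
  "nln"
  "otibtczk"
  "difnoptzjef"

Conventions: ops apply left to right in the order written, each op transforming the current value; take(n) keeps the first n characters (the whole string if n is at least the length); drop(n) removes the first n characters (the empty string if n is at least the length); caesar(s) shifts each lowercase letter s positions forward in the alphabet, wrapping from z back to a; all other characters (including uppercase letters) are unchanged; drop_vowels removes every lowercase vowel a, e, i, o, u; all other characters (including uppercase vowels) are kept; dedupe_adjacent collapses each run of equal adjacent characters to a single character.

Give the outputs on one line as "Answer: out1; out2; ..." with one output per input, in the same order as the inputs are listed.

Execution, op by op:
  "ektqssfodsn" -> "ktqssfdsn" -> "tqssfdsn" -> "qssfdsn" -> "qsfdsn"
  "zizudpqhbnja" -> "zzdpqhbnj" -> "zdpqhbnj" -> "dpqhbnj" -> "dpqhbnj"
  "nln" -> "nln" -> "ln" -> "n" -> "n"
  "otibtczk" -> "tbtczk" -> "btczk" -> "tczk" -> "tczk"
  "difnoptzjef" -> "dfnptzjf" -> "fnptzjf" -> "nptzjf" -> "nptzjf"

"qsfdsn"; "dpqhbnj"; "n"; "tczk"; "nptzjf"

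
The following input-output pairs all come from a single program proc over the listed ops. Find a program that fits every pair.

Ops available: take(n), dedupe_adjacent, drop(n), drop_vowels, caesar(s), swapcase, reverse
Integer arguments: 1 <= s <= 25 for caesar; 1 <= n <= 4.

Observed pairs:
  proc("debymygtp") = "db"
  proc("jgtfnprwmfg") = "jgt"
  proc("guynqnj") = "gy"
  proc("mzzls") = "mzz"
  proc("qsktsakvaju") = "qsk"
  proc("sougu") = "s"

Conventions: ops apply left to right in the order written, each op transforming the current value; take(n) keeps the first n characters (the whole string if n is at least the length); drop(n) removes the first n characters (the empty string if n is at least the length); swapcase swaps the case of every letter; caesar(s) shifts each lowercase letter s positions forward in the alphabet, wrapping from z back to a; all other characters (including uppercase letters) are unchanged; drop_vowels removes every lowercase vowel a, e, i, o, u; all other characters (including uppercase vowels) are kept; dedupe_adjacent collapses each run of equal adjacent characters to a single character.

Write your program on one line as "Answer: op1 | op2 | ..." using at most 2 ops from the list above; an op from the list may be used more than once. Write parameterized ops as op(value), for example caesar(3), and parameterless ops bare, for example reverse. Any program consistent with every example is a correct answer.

take(3) | drop_vowels

Check, running the answer program on each example:
  "debymygtp" -> "deb" -> "db"
  "jgtfnprwmfg" -> "jgt" -> "jgt"
  "guynqnj" -> "guy" -> "gy"
  "mzzls" -> "mzz" -> "mzz"
  "qsktsakvaju" -> "qsk" -> "qsk"
  "sougu" -> "sou" -> "s"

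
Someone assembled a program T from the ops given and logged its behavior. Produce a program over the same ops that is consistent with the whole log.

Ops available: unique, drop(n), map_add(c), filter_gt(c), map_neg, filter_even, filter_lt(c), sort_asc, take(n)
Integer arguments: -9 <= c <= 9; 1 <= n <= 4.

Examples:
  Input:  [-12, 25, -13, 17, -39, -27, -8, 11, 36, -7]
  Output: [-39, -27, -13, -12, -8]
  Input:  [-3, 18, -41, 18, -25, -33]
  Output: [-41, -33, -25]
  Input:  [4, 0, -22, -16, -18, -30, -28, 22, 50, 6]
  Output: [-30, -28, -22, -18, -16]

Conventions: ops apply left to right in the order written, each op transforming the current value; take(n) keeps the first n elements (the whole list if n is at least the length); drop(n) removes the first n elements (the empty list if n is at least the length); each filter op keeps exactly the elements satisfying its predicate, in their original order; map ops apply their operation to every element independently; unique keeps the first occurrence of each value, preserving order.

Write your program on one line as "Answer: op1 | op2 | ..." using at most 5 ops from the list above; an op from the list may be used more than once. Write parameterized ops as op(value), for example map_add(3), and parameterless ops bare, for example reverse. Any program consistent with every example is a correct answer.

unique | filter_lt(6) | sort_asc | filter_lt(-7)

Check, running the answer program on each example:
  [-12, 25, -13, 17, -39, -27, -8, 11, 36, -7] -> [-12, 25, -13, 17, -39, -27, -8, 11, 36, -7] -> [-12, -13, -39, -27, -8, -7] -> [-39, -27, -13, -12, -8, -7] -> [-39, -27, -13, -12, -8]
  [-3, 18, -41, 18, -25, -33] -> [-3, 18, -41, -25, -33] -> [-3, -41, -25, -33] -> [-41, -33, -25, -3] -> [-41, -33, -25]
  [4, 0, -22, -16, -18, -30, -28, 22, 50, 6] -> [4, 0, -22, -16, -18, -30, -28, 22, 50, 6] -> [4, 0, -22, -16, -18, -30, -28] -> [-30, -28, -22, -18, -16, 0, 4] -> [-30, -28, -22, -18, -16]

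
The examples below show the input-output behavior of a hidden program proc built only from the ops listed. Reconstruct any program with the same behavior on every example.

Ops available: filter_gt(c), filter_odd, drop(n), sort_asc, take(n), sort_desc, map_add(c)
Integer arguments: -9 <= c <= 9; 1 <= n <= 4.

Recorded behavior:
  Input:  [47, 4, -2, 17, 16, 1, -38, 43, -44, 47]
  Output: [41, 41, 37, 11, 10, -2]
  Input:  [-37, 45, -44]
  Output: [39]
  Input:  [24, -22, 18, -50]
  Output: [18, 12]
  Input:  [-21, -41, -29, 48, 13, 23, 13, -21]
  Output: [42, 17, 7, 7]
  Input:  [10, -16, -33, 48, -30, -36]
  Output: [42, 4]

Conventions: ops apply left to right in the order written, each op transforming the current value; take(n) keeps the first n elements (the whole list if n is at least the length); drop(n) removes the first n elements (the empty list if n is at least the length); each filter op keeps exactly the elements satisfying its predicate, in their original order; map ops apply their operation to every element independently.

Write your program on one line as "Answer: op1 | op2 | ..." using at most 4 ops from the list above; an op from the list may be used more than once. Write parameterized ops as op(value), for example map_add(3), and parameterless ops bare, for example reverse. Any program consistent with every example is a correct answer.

filter_gt(3) | map_add(-6) | sort_asc | sort_desc

Check, running the answer program on each example:
  [47, 4, -2, 17, 16, 1, -38, 43, -44, 47] -> [47, 4, 17, 16, 43, 47] -> [41, -2, 11, 10, 37, 41] -> [-2, 10, 11, 37, 41, 41] -> [41, 41, 37, 11, 10, -2]
  [-37, 45, -44] -> [45] -> [39] -> [39] -> [39]
  [24, -22, 18, -50] -> [24, 18] -> [18, 12] -> [12, 18] -> [18, 12]
  [-21, -41, -29, 48, 13, 23, 13, -21] -> [48, 13, 23, 13] -> [42, 7, 17, 7] -> [7, 7, 17, 42] -> [42, 17, 7, 7]
  [10, -16, -33, 48, -30, -36] -> [10, 48] -> [4, 42] -> [4, 42] -> [42, 4]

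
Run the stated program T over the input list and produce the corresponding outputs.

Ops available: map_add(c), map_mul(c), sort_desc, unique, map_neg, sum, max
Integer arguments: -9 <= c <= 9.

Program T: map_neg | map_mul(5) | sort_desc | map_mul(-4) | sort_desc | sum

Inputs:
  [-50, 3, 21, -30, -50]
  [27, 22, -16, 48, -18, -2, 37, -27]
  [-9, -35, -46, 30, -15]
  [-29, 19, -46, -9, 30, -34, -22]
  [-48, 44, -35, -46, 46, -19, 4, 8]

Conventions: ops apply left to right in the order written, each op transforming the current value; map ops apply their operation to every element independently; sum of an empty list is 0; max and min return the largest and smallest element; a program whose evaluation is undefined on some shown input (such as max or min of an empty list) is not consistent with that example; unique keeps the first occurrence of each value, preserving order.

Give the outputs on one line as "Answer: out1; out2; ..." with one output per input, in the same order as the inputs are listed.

Execution, op by op:
  [-50, 3, 21, -30, -50] -> [50, -3, -21, 30, 50] -> [250, -15, -105, 150, 250] -> [250, 250, 150, -15, -105] -> [-1000, -1000, -600, 60, 420] -> [420, 60, -600, -1000, -1000] -> -2120
  [27, 22, -16, 48, -18, -2, 37, -27] -> [-27, -22, 16, -48, 18, 2, -37, 27] -> [-135, -110, 80, -240, 90, 10, -185, 135] -> [135, 90, 80, 10, -110, -135, -185, -240] -> [-540, -360, -320, -40, 440, 540, 740, 960] -> [960, 740, 540, 440, -40, -320, -360, -540] -> 1420
  [-9, -35, -46, 30, -15] -> [9, 35, 46, -30, 15] -> [45, 175, 230, -150, 75] -> [230, 175, 75, 45, -150] -> [-920, -700, -300, -180, 600] -> [600, -180, -300, -700, -920] -> -1500
  [-29, 19, -46, -9, 30, -34, -22] -> [29, -19, 46, 9, -30, 34, 22] -> [145, -95, 230, 45, -150, 170, 110] -> [230, 170, 145, 110, 45, -95, -150] -> [-920, -680, -580, -440, -180, 380, 600] -> [600, 380, -180, -440, -580, -680, -920] -> -1820
  [-48, 44, -35, -46, 46, -19, 4, 8] -> [48, -44, 35, 46, -46, 19, -4, -8] -> [240, -220, 175, 230, -230, 95, -20, -40] -> [240, 230, 175, 95, -20, -40, -220, -230] -> [-960, -920, -700, -380, 80, 160, 880, 920] -> [920, 880, 160, 80, -380, -700, -920, -960] -> -920

-2120; 1420; -1500; -1820; -920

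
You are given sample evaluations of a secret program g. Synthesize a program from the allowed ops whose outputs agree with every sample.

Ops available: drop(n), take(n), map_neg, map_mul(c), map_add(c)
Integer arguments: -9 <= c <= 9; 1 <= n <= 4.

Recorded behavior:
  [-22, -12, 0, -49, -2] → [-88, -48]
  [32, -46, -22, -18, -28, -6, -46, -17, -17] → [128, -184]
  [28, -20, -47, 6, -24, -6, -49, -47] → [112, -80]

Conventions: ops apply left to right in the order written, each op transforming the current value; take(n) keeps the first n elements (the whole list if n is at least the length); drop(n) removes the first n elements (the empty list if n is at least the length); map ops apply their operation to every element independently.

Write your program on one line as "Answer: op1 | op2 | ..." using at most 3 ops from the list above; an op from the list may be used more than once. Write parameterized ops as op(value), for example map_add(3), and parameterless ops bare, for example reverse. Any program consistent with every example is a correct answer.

map_neg | take(2) | map_mul(-4)

Check, running the answer program on each example:
  [-22, -12, 0, -49, -2] -> [22, 12, 0, 49, 2] -> [22, 12] -> [-88, -48]
  [32, -46, -22, -18, -28, -6, -46, -17, -17] -> [-32, 46, 22, 18, 28, 6, 46, 17, 17] -> [-32, 46] -> [128, -184]
  [28, -20, -47, 6, -24, -6, -49, -47] -> [-28, 20, 47, -6, 24, 6, 49, 47] -> [-28, 20] -> [112, -80]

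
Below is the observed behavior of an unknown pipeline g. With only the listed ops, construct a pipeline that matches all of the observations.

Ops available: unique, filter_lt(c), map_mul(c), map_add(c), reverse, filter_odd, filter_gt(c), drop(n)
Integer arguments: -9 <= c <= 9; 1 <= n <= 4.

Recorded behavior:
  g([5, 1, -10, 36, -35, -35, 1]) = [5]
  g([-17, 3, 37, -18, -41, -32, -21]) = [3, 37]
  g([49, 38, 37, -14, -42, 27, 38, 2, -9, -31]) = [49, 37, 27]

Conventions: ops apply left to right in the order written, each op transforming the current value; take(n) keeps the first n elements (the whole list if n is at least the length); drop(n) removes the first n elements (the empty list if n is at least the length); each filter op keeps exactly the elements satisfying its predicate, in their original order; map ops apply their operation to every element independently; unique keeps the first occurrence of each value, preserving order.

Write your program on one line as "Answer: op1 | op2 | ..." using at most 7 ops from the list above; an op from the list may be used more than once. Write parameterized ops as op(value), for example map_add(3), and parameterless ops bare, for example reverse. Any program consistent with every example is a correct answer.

unique | filter_odd | reverse | filter_gt(-1) | reverse | filter_gt(2)

Check, running the answer program on each example:
  [5, 1, -10, 36, -35, -35, 1] -> [5, 1, -10, 36, -35] -> [5, 1, -35] -> [-35, 1, 5] -> [1, 5] -> [5, 1] -> [5]
  [-17, 3, 37, -18, -41, -32, -21] -> [-17, 3, 37, -18, -41, -32, -21] -> [-17, 3, 37, -41, -21] -> [-21, -41, 37, 3, -17] -> [37, 3] -> [3, 37] -> [3, 37]
  [49, 38, 37, -14, -42, 27, 38, 2, -9, -31] -> [49, 38, 37, -14, -42, 27, 2, -9, -31] -> [49, 37, 27, -9, -31] -> [-31, -9, 27, 37, 49] -> [27, 37, 49] -> [49, 37, 27] -> [49, 37, 27]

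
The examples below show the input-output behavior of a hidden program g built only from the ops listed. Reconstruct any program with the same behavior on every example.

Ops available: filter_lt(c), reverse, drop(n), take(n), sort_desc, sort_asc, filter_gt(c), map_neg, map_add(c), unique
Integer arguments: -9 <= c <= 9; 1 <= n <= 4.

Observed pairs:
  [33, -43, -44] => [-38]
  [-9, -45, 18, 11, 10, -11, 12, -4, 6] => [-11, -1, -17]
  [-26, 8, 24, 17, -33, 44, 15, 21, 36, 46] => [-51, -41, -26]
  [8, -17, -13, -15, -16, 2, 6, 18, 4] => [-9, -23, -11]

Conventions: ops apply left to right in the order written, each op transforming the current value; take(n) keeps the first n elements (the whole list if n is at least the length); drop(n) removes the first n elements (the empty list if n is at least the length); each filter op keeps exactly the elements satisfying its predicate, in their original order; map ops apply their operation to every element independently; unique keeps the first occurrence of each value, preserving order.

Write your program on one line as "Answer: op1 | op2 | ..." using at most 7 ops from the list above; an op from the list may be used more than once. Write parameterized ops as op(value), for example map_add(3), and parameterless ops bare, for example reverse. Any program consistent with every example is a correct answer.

map_add(5) | reverse | take(4) | map_neg | take(3) | filter_lt(5)

Check, running the answer program on each example:
  [33, -43, -44] -> [38, -38, -39] -> [-39, -38, 38] -> [-39, -38, 38] -> [39, 38, -38] -> [39, 38, -38] -> [-38]
  [-9, -45, 18, 11, 10, -11, 12, -4, 6] -> [-4, -40, 23, 16, 15, -6, 17, 1, 11] -> [11, 1, 17, -6, 15, 16, 23, -40, -4] -> [11, 1, 17, -6] -> [-11, -1, -17, 6] -> [-11, -1, -17] -> [-11, -1, -17]
  [-26, 8, 24, 17, -33, 44, 15, 21, 36, 46] -> [-21, 13, 29, 22, -28, 49, 20, 26, 41, 51] -> [51, 41, 26, 20, 49, -28, 22, 29, 13, -21] -> [51, 41, 26, 20] -> [-51, -41, -26, -20] -> [-51, -41, -26] -> [-51, -41, -26]
  [8, -17, -13, -15, -16, 2, 6, 18, 4] -> [13, -12, -8, -10, -11, 7, 11, 23, 9] -> [9, 23, 11, 7, -11, -10, -8, -12, 13] -> [9, 23, 11, 7] -> [-9, -23, -11, -7] -> [-9, -23, -11] -> [-9, -23, -11]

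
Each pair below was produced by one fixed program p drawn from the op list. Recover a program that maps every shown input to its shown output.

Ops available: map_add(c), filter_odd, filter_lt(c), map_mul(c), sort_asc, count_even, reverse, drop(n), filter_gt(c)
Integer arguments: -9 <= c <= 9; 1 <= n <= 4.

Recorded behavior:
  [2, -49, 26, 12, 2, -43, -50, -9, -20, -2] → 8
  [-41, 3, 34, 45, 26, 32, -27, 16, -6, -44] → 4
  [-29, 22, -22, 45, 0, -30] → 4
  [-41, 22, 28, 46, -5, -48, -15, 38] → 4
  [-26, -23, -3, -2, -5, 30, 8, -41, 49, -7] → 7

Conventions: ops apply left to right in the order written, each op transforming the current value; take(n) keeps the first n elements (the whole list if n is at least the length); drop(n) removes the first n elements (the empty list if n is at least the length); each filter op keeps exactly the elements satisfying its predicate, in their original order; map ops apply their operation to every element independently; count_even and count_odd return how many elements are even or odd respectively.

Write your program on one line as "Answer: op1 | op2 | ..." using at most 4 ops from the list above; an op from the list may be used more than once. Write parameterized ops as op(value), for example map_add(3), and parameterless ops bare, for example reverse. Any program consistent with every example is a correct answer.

filter_lt(3) | map_mul(8) | sort_asc | count_even

Check, running the answer program on each example:
  [2, -49, 26, 12, 2, -43, -50, -9, -20, -2] -> [2, -49, 2, -43, -50, -9, -20, -2] -> [16, -392, 16, -344, -400, -72, -160, -16] -> [-400, -392, -344, -160, -72, -16, 16, 16] -> 8
  [-41, 3, 34, 45, 26, 32, -27, 16, -6, -44] -> [-41, -27, -6, -44] -> [-328, -216, -48, -352] -> [-352, -328, -216, -48] -> 4
  [-29, 22, -22, 45, 0, -30] -> [-29, -22, 0, -30] -> [-232, -176, 0, -240] -> [-240, -232, -176, 0] -> 4
  [-41, 22, 28, 46, -5, -48, -15, 38] -> [-41, -5, -48, -15] -> [-328, -40, -384, -120] -> [-384, -328, -120, -40] -> 4
  [-26, -23, -3, -2, -5, 30, 8, -41, 49, -7] -> [-26, -23, -3, -2, -5, -41, -7] -> [-208, -184, -24, -16, -40, -328, -56] -> [-328, -208, -184, -56, -40, -24, -16] -> 7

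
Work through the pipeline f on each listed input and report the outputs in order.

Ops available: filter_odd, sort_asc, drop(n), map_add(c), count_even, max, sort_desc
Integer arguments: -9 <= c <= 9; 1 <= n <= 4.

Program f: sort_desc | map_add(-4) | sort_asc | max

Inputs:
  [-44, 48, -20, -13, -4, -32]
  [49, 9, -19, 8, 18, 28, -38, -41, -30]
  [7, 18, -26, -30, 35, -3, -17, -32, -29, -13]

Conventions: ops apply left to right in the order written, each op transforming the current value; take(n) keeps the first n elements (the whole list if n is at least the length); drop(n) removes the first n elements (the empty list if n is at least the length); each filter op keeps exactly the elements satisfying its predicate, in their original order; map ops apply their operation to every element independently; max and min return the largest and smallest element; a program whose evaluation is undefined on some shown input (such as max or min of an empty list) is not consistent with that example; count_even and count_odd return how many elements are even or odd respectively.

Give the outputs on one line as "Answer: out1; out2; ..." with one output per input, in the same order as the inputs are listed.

44; 45; 31

Execution, op by op:
  [-44, 48, -20, -13, -4, -32] -> [48, -4, -13, -20, -32, -44] -> [44, -8, -17, -24, -36, -48] -> [-48, -36, -24, -17, -8, 44] -> 44
  [49, 9, -19, 8, 18, 28, -38, -41, -30] -> [49, 28, 18, 9, 8, -19, -30, -38, -41] -> [45, 24, 14, 5, 4, -23, -34, -42, -45] -> [-45, -42, -34, -23, 4, 5, 14, 24, 45] -> 45
  [7, 18, -26, -30, 35, -3, -17, -32, -29, -13] -> [35, 18, 7, -3, -13, -17, -26, -29, -30, -32] -> [31, 14, 3, -7, -17, -21, -30, -33, -34, -36] -> [-36, -34, -33, -30, -21, -17, -7, 3, 14, 31] -> 31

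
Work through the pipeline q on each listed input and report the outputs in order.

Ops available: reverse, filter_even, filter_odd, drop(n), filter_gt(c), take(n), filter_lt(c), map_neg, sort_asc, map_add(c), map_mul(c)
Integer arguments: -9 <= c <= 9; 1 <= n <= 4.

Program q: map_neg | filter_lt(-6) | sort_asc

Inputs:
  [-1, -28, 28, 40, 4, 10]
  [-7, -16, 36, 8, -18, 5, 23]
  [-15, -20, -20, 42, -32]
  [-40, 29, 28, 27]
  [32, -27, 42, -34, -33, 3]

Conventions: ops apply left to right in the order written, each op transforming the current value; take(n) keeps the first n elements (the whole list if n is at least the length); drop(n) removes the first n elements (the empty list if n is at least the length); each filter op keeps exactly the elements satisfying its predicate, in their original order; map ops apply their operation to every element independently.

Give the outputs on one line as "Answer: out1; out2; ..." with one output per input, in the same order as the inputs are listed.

Execution, op by op:
  [-1, -28, 28, 40, 4, 10] -> [1, 28, -28, -40, -4, -10] -> [-28, -40, -10] -> [-40, -28, -10]
  [-7, -16, 36, 8, -18, 5, 23] -> [7, 16, -36, -8, 18, -5, -23] -> [-36, -8, -23] -> [-36, -23, -8]
  [-15, -20, -20, 42, -32] -> [15, 20, 20, -42, 32] -> [-42] -> [-42]
  [-40, 29, 28, 27] -> [40, -29, -28, -27] -> [-29, -28, -27] -> [-29, -28, -27]
  [32, -27, 42, -34, -33, 3] -> [-32, 27, -42, 34, 33, -3] -> [-32, -42] -> [-42, -32]

[-40, -28, -10]; [-36, -23, -8]; [-42]; [-29, -28, -27]; [-42, -32]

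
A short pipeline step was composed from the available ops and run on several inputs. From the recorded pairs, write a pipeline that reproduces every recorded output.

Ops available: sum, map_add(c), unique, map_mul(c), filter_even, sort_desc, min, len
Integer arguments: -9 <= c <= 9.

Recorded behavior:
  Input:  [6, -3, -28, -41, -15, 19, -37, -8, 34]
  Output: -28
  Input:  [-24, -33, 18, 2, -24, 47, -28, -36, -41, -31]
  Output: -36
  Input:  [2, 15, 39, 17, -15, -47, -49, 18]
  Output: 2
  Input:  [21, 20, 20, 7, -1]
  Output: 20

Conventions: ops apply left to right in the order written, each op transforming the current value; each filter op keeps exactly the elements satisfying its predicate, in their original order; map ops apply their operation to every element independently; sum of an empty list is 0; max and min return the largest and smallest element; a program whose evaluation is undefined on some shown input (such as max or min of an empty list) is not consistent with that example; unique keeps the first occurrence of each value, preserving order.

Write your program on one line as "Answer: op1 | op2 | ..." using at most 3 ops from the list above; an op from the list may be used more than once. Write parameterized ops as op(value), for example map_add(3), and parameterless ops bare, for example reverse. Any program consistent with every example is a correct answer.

filter_even | sort_desc | min

Check, running the answer program on each example:
  [6, -3, -28, -41, -15, 19, -37, -8, 34] -> [6, -28, -8, 34] -> [34, 6, -8, -28] -> -28
  [-24, -33, 18, 2, -24, 47, -28, -36, -41, -31] -> [-24, 18, 2, -24, -28, -36] -> [18, 2, -24, -24, -28, -36] -> -36
  [2, 15, 39, 17, -15, -47, -49, 18] -> [2, 18] -> [18, 2] -> 2
  [21, 20, 20, 7, -1] -> [20, 20] -> [20, 20] -> 20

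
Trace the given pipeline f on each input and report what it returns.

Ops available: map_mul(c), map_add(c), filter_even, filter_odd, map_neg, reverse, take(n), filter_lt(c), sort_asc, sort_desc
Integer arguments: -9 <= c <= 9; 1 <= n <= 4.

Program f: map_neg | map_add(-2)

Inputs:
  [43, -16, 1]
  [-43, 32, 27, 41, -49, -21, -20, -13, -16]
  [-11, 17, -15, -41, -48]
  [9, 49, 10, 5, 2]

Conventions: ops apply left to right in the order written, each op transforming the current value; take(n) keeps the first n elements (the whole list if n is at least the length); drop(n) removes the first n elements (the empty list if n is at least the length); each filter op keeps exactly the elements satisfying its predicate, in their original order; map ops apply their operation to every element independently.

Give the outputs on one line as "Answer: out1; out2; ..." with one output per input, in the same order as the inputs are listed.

[-45, 14, -3]; [41, -34, -29, -43, 47, 19, 18, 11, 14]; [9, -19, 13, 39, 46]; [-11, -51, -12, -7, -4]

Execution, op by op:
  [43, -16, 1] -> [-43, 16, -1] -> [-45, 14, -3]
  [-43, 32, 27, 41, -49, -21, -20, -13, -16] -> [43, -32, -27, -41, 49, 21, 20, 13, 16] -> [41, -34, -29, -43, 47, 19, 18, 11, 14]
  [-11, 17, -15, -41, -48] -> [11, -17, 15, 41, 48] -> [9, -19, 13, 39, 46]
  [9, 49, 10, 5, 2] -> [-9, -49, -10, -5, -2] -> [-11, -51, -12, -7, -4]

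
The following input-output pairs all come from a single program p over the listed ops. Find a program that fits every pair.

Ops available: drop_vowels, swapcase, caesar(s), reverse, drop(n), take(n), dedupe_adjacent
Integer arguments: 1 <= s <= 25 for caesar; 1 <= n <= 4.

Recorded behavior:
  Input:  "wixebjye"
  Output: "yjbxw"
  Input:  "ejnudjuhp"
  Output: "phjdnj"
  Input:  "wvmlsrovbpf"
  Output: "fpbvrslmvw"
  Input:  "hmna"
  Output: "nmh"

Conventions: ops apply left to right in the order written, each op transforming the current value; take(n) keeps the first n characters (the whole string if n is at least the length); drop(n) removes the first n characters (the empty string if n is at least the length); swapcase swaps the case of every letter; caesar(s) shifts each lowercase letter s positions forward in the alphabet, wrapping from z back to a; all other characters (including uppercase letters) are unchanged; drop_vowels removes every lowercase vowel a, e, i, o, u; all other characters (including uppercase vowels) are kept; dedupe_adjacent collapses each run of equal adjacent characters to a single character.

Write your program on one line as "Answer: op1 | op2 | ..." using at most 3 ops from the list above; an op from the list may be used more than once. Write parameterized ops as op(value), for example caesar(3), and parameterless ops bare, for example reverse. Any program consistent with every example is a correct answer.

reverse | drop_vowels

Check, running the answer program on each example:
  "wixebjye" -> "eyjbexiw" -> "yjbxw"
  "ejnudjuhp" -> "phujdunje" -> "phjdnj"
  "wvmlsrovbpf" -> "fpbvorslmvw" -> "fpbvrslmvw"
  "hmna" -> "anmh" -> "nmh"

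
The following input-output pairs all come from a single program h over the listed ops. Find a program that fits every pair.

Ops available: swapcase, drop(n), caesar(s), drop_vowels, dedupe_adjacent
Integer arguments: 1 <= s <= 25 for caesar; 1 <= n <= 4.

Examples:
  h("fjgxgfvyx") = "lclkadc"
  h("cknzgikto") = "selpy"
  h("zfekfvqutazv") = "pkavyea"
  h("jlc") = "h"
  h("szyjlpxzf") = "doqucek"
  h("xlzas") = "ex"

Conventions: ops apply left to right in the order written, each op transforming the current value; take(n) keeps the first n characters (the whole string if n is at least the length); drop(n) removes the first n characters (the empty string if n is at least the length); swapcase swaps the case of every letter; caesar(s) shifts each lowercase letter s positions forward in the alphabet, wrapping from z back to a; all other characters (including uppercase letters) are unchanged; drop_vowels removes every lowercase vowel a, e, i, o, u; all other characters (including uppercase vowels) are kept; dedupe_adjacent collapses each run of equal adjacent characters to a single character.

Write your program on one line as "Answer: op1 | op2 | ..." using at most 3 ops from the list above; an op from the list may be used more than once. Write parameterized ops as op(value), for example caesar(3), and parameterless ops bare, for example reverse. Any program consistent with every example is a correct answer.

drop_vowels | drop(2) | caesar(5)

Check, running the answer program on each example:
  "fjgxgfvyx" -> "fjgxgfvyx" -> "gxgfvyx" -> "lclkadc"
  "cknzgikto" -> "cknzgkt" -> "nzgkt" -> "selpy"
  "zfekfvqutazv" -> "zfkfvqtzv" -> "kfvqtzv" -> "pkavyea"
  "jlc" -> "jlc" -> "c" -> "h"
  "szyjlpxzf" -> "szyjlpxzf" -> "yjlpxzf" -> "doqucek"
  "xlzas" -> "xlzs" -> "zs" -> "ex"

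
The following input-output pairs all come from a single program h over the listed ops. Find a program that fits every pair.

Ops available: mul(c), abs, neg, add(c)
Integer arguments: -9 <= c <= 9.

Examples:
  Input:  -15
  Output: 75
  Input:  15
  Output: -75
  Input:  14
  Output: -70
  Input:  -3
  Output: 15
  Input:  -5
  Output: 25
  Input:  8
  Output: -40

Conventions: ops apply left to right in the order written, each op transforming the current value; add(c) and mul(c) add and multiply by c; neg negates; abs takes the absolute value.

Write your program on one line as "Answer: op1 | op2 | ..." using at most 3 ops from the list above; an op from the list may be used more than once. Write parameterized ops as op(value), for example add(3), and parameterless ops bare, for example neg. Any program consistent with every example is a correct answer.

neg | mul(5)

Check, running the answer program on each example:
  -15 -> 15 -> 75
  15 -> -15 -> -75
  14 -> -14 -> -70
  -3 -> 3 -> 15
  -5 -> 5 -> 25
  8 -> -8 -> -40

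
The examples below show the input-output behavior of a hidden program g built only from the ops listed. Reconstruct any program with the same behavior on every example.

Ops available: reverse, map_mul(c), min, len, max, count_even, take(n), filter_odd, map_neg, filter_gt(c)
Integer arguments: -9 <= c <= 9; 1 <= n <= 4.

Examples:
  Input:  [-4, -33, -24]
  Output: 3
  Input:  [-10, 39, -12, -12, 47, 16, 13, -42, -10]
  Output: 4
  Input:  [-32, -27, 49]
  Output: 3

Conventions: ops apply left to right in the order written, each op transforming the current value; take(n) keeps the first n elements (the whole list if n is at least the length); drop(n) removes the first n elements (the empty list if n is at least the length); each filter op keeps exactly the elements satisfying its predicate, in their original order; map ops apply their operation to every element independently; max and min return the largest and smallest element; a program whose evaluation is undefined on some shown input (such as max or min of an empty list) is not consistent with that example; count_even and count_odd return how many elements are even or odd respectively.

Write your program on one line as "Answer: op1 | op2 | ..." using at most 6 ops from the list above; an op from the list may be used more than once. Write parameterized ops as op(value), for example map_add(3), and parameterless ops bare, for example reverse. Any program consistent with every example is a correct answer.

take(4) | map_neg | map_mul(7) | map_neg | len

Check, running the answer program on each example:
  [-4, -33, -24] -> [-4, -33, -24] -> [4, 33, 24] -> [28, 231, 168] -> [-28, -231, -168] -> 3
  [-10, 39, -12, -12, 47, 16, 13, -42, -10] -> [-10, 39, -12, -12] -> [10, -39, 12, 12] -> [70, -273, 84, 84] -> [-70, 273, -84, -84] -> 4
  [-32, -27, 49] -> [-32, -27, 49] -> [32, 27, -49] -> [224, 189, -343] -> [-224, -189, 343] -> 3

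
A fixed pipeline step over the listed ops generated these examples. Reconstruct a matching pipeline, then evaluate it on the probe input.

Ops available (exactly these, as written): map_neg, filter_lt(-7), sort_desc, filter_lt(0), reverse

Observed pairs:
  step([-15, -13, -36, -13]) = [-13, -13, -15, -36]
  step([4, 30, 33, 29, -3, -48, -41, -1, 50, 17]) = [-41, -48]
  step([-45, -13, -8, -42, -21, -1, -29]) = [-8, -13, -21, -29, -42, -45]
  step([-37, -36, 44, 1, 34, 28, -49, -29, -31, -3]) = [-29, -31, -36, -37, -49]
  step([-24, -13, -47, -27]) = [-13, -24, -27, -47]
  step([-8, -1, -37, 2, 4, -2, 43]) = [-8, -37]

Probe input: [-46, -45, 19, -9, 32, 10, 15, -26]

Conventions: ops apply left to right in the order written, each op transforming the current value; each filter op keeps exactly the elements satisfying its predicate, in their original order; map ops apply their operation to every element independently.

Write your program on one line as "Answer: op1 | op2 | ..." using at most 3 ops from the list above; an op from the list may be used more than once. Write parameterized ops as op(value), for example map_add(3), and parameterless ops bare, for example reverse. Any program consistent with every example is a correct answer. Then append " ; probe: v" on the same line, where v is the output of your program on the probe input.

filter_lt(-7) | sort_desc ; probe: [-9, -26, -45, -46]

Check, running the answer program on each example:
  [-15, -13, -36, -13] -> [-15, -13, -36, -13] -> [-13, -13, -15, -36]
  [4, 30, 33, 29, -3, -48, -41, -1, 50, 17] -> [-48, -41] -> [-41, -48]
  [-45, -13, -8, -42, -21, -1, -29] -> [-45, -13, -8, -42, -21, -29] -> [-8, -13, -21, -29, -42, -45]
  [-37, -36, 44, 1, 34, 28, -49, -29, -31, -3] -> [-37, -36, -49, -29, -31] -> [-29, -31, -36, -37, -49]
  [-24, -13, -47, -27] -> [-24, -13, -47, -27] -> [-13, -24, -27, -47]
  [-8, -1, -37, 2, 4, -2, 43] -> [-8, -37] -> [-8, -37]
  probe: [-46, -45, 19, -9, 32, 10, 15, -26] -> [-46, -45, -9, -26] -> [-9, -26, -45, -46]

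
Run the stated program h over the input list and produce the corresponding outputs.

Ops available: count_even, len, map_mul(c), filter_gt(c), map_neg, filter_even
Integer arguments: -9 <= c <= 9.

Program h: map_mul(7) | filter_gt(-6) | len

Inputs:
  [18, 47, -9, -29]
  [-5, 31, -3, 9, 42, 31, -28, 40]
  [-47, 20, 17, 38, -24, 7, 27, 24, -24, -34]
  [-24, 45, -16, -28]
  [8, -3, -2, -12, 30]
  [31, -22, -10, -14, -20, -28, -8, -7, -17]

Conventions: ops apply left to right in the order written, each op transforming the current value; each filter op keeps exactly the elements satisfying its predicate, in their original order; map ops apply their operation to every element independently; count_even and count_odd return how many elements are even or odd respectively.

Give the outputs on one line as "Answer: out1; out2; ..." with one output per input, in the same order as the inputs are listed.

2; 5; 6; 1; 2; 1

Execution, op by op:
  [18, 47, -9, -29] -> [126, 329, -63, -203] -> [126, 329] -> 2
  [-5, 31, -3, 9, 42, 31, -28, 40] -> [-35, 217, -21, 63, 294, 217, -196, 280] -> [217, 63, 294, 217, 280] -> 5
  [-47, 20, 17, 38, -24, 7, 27, 24, -24, -34] -> [-329, 140, 119, 266, -168, 49, 189, 168, -168, -238] -> [140, 119, 266, 49, 189, 168] -> 6
  [-24, 45, -16, -28] -> [-168, 315, -112, -196] -> [315] -> 1
  [8, -3, -2, -12, 30] -> [56, -21, -14, -84, 210] -> [56, 210] -> 2
  [31, -22, -10, -14, -20, -28, -8, -7, -17] -> [217, -154, -70, -98, -140, -196, -56, -49, -119] -> [217] -> 1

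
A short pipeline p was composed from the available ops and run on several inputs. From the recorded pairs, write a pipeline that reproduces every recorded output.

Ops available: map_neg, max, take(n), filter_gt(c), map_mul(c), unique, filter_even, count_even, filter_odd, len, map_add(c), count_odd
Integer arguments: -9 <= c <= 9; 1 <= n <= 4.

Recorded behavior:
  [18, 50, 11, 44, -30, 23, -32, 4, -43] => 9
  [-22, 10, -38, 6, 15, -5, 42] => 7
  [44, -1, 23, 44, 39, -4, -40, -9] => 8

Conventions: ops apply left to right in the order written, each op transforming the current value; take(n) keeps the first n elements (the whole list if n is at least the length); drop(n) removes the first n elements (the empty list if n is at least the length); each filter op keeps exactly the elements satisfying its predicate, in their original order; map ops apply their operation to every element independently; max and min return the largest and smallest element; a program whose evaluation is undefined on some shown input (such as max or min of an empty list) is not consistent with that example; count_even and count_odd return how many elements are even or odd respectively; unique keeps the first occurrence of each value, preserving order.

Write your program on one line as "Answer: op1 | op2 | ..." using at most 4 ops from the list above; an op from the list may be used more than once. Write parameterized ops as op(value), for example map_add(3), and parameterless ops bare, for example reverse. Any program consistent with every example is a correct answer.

map_mul(6) | map_add(5) | count_odd

Check, running the answer program on each example:
  [18, 50, 11, 44, -30, 23, -32, 4, -43] -> [108, 300, 66, 264, -180, 138, -192, 24, -258] -> [113, 305, 71, 269, -175, 143, -187, 29, -253] -> 9
  [-22, 10, -38, 6, 15, -5, 42] -> [-132, 60, -228, 36, 90, -30, 252] -> [-127, 65, -223, 41, 95, -25, 257] -> 7
  [44, -1, 23, 44, 39, -4, -40, -9] -> [264, -6, 138, 264, 234, -24, -240, -54] -> [269, -1, 143, 269, 239, -19, -235, -49] -> 8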